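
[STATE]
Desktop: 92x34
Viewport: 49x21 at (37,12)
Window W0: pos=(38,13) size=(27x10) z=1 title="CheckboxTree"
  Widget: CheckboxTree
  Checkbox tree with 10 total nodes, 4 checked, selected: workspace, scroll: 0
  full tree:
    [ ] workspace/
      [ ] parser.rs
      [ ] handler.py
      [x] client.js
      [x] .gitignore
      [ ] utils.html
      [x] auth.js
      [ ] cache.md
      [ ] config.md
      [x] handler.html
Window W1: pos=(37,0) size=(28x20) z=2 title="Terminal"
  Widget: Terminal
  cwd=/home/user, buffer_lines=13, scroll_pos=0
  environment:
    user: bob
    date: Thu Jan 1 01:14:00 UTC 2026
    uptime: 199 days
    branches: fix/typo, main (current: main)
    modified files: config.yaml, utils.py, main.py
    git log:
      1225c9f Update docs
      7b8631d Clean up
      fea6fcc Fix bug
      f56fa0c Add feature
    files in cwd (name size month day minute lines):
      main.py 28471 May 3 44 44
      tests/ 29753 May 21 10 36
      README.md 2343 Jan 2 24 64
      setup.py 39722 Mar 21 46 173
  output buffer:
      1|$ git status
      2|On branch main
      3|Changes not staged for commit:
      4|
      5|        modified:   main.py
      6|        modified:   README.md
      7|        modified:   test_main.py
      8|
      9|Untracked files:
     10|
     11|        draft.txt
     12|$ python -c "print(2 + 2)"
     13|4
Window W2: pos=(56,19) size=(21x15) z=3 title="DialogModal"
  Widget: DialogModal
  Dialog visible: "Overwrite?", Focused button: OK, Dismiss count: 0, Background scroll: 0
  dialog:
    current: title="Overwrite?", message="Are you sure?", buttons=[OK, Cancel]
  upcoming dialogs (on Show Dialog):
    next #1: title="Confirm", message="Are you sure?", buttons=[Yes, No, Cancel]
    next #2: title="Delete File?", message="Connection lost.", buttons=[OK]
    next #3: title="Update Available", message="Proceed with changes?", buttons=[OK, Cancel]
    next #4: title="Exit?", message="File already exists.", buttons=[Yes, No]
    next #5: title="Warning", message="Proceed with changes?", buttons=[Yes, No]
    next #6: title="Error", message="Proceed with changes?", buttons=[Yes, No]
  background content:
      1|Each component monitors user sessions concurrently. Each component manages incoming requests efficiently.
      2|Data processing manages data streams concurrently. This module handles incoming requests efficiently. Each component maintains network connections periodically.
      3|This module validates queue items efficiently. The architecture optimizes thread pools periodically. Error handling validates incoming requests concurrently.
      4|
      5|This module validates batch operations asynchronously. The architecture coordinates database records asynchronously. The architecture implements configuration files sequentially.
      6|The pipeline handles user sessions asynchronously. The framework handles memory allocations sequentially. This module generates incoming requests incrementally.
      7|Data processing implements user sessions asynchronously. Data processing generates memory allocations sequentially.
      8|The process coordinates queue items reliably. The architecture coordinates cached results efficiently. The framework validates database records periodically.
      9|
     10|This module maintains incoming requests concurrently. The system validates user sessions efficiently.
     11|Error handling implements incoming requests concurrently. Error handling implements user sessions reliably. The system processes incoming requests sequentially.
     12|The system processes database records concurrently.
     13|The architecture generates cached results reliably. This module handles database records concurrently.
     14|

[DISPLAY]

┃                          ┃                     
┃        draft.txt         ┃                     
┃$ python -c "print(2 + 2)"┃                     
┃4                         ┃                     
┃$ █                       ┃                     
┃                          ┃                     
┃                          ┃                     
┗━━━━━━━━━━━━━━━━━━┏━━━━━━━━━━━━━━━━━━━┓         
 ┃   [x] .gitignore┃ DialogModal       ┃         
 ┃   [ ] utils.html┠───────────────────┨         
 ┗━━━━━━━━━━━━━━━━━┃Each component moni┃         
                   ┃Data processing man┃         
                   ┃This module validat┃         
                   ┃  ┌─────────────┐  ┃         
                   ┃Th│  Overwrite? │at┃         
                   ┃Th│Are you sure?│le┃         
                   ┃Da│[OK]  Cancel │mp┃         
                   ┃Th└─────────────┘in┃         
                   ┃                   ┃         
                   ┃This module maintai┃         
                   ┃Error handling impl┃         


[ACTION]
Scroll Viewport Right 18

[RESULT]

                     ┃                           
   draft.txt         ┃                           
hon -c "print(2 + 2)"┃                           
                     ┃                           
                     ┃                           
                     ┃                           
                     ┃                           
━━━━━━━━━━━━━┏━━━━━━━━━━━━━━━━━━━┓               
x] .gitignore┃ DialogModal       ┃               
 ] utils.html┠───────────────────┨               
━━━━━━━━━━━━━┃Each component moni┃               
             ┃Data processing man┃               
             ┃This module validat┃               
             ┃  ┌─────────────┐  ┃               
             ┃Th│  Overwrite? │at┃               
             ┃Th│Are you sure?│le┃               
             ┃Da│[OK]  Cancel │mp┃               
             ┃Th└─────────────┘in┃               
             ┃                   ┃               
             ┃This module maintai┃               
             ┃Error handling impl┃               


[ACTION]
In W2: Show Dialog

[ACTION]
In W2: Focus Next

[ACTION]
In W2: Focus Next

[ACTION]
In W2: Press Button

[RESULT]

                     ┃                           
   draft.txt         ┃                           
hon -c "print(2 + 2)"┃                           
                     ┃                           
                     ┃                           
                     ┃                           
                     ┃                           
━━━━━━━━━━━━━┏━━━━━━━━━━━━━━━━━━━┓               
x] .gitignore┃ DialogModal       ┃               
 ] utils.html┠───────────────────┨               
━━━━━━━━━━━━━┃Each component moni┃               
             ┃Data processing man┃               
             ┃This module validat┃               
             ┃                   ┃               
             ┃This module validat┃               
             ┃The pipeline handle┃               
             ┃Data processing imp┃               
             ┃The process coordin┃               
             ┃                   ┃               
             ┃This module maintai┃               
             ┃Error handling impl┃               


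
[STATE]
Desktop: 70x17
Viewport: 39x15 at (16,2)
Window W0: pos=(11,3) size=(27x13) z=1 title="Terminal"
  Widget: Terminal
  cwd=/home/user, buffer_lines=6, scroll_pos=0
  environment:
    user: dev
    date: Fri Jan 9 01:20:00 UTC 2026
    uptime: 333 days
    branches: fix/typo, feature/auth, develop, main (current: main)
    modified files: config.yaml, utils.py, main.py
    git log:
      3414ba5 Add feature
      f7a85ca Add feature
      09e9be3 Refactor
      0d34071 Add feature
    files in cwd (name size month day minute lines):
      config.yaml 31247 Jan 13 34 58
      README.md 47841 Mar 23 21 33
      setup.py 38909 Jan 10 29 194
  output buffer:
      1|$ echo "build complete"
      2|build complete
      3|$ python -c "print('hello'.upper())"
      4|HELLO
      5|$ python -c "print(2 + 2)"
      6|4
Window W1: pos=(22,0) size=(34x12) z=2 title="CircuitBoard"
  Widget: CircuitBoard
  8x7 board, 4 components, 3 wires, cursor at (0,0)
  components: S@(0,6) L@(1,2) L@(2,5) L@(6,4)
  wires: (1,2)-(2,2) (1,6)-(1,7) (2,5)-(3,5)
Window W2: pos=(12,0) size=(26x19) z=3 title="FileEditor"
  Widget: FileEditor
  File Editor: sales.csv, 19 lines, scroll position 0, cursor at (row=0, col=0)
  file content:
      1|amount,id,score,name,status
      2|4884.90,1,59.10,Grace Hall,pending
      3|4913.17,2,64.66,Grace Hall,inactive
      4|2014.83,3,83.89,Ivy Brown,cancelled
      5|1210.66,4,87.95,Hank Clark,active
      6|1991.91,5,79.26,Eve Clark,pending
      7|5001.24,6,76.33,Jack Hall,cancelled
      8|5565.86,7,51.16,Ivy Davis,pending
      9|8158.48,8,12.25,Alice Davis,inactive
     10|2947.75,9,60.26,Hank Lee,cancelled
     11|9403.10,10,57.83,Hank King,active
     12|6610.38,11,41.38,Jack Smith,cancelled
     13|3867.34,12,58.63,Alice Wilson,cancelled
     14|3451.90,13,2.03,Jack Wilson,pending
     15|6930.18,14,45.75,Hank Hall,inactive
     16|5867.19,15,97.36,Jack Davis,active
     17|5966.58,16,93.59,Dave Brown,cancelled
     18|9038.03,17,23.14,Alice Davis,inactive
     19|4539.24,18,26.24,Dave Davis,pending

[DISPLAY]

─────────────────────┨─────────────────
unt,id,score,name,st▲┃6 7              
4.90,1,59.10,Grace H█┃             S   
3.17,2,64.66,Grace H░┃                 
4.83,3,83.89,Ivy Bro░┃             · ─ 
0.66,4,87.95,Hank Cl░┃                 
1.91,5,79.26,Eve Cla░┃         L       
1.24,6,76.33,Jack Ha░┃         │       
5.86,7,51.16,Ivy Dav░┃         ·       
8.48,8,12.25,Alice D░┃━━━━━━━━━━━━━━━━━
7.75,9,60.26,Hank Le░┃                 
3.10,10,57.83,Hank K░┃                 
0.38,11,41.38,Jack S░┃                 
7.34,12,58.63,Alice ░┃                 
1.90,13,2.03,Jack Wi░┃                 


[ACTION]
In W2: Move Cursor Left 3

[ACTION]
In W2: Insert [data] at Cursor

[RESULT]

─────────────────────┨─────────────────
a█mount,id,score,nam▲┃6 7              
4.90,1,59.10,Grace H█┃             S   
3.17,2,64.66,Grace H░┃                 
4.83,3,83.89,Ivy Bro░┃             · ─ 
0.66,4,87.95,Hank Cl░┃                 
1.91,5,79.26,Eve Cla░┃         L       
1.24,6,76.33,Jack Ha░┃         │       
5.86,7,51.16,Ivy Dav░┃         ·       
8.48,8,12.25,Alice D░┃━━━━━━━━━━━━━━━━━
7.75,9,60.26,Hank Le░┃                 
3.10,10,57.83,Hank K░┃                 
0.38,11,41.38,Jack S░┃                 
7.34,12,58.63,Alice ░┃                 
1.90,13,2.03,Jack Wi░┃                 


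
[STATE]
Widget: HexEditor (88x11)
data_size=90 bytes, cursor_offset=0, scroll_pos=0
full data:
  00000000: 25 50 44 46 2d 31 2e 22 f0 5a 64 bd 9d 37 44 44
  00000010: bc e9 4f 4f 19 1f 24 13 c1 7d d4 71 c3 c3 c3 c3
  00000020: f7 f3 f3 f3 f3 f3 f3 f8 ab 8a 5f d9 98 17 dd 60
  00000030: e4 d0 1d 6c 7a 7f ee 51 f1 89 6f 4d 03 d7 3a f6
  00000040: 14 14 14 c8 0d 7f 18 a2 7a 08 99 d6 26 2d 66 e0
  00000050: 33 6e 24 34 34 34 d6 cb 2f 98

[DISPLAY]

00000000  25 50 44 46 2d 31 2e 22  f0 5a 64 bd 9d 37 44 44  |%PDF-1.".Zd..7DD|          
00000010  bc e9 4f 4f 19 1f 24 13  c1 7d d4 71 c3 c3 c3 c3  |..OO..$..}.q....|          
00000020  f7 f3 f3 f3 f3 f3 f3 f8  ab 8a 5f d9 98 17 dd 60  |.........._....`|          
00000030  e4 d0 1d 6c 7a 7f ee 51  f1 89 6f 4d 03 d7 3a f6  |...lz..Q..oM..:.|          
00000040  14 14 14 c8 0d 7f 18 a2  7a 08 99 d6 26 2d 66 e0  |........z...&-f.|          
00000050  33 6e 24 34 34 34 d6 cb  2f 98                    |3n$444../.      |          
                                                                                        
                                                                                        
                                                                                        
                                                                                        
                                                                                        


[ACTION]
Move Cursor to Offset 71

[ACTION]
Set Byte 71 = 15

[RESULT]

00000000  25 50 44 46 2d 31 2e 22  f0 5a 64 bd 9d 37 44 44  |%PDF-1.".Zd..7DD|          
00000010  bc e9 4f 4f 19 1f 24 13  c1 7d d4 71 c3 c3 c3 c3  |..OO..$..}.q....|          
00000020  f7 f3 f3 f3 f3 f3 f3 f8  ab 8a 5f d9 98 17 dd 60  |.........._....`|          
00000030  e4 d0 1d 6c 7a 7f ee 51  f1 89 6f 4d 03 d7 3a f6  |...lz..Q..oM..:.|          
00000040  14 14 14 c8 0d 7f 18 15  7a 08 99 d6 26 2d 66 e0  |........z...&-f.|          
00000050  33 6e 24 34 34 34 d6 cb  2f 98                    |3n$444../.      |          
                                                                                        
                                                                                        
                                                                                        
                                                                                        
                                                                                        


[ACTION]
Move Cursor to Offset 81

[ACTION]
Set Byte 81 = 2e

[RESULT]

00000000  25 50 44 46 2d 31 2e 22  f0 5a 64 bd 9d 37 44 44  |%PDF-1.".Zd..7DD|          
00000010  bc e9 4f 4f 19 1f 24 13  c1 7d d4 71 c3 c3 c3 c3  |..OO..$..}.q....|          
00000020  f7 f3 f3 f3 f3 f3 f3 f8  ab 8a 5f d9 98 17 dd 60  |.........._....`|          
00000030  e4 d0 1d 6c 7a 7f ee 51  f1 89 6f 4d 03 d7 3a f6  |...lz..Q..oM..:.|          
00000040  14 14 14 c8 0d 7f 18 15  7a 08 99 d6 26 2d 66 e0  |........z...&-f.|          
00000050  33 2E 24 34 34 34 d6 cb  2f 98                    |3.$444../.      |          
                                                                                        
                                                                                        
                                                                                        
                                                                                        
                                                                                        


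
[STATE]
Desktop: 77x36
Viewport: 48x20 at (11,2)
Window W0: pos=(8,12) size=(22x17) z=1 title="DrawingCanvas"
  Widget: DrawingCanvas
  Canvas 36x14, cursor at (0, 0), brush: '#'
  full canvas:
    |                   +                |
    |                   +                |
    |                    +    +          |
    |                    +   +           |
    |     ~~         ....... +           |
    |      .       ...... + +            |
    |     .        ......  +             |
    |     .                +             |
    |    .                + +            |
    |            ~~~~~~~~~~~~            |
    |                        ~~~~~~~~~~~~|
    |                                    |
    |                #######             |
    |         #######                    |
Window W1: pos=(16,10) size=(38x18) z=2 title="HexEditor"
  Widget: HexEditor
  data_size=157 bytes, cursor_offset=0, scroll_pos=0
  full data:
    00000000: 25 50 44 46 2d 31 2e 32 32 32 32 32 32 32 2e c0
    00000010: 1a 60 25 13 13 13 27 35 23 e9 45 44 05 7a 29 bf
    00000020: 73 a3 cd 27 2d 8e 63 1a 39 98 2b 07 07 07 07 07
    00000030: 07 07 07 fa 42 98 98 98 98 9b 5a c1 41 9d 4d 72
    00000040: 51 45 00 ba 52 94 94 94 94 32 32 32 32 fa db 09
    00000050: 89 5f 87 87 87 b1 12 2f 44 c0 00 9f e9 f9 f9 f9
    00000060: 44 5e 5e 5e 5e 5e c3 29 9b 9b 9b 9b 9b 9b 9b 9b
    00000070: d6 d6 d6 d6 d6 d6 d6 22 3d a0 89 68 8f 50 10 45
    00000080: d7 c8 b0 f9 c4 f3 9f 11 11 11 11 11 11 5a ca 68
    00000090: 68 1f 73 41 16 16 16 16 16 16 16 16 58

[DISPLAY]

                                                
                                                
                                                
                                                
                                                
                                                
                                                
                                                
     ┏━━━━━━━━━━━━━━━━━━━━━━━━━━━━━━━━━━━━┓     
     ┃ HexEditor                          ┃     
━━━━━┠────────────────────────────────────┨     
rawin┃00000000  25 50 44 46 2d 31 2e 32  3┃     
─────┃00000010  1a 60 25 13 13 13 27 35  2┃     
     ┃00000020  73 a3 cd 27 2d 8e 63 1a  3┃     
     ┃00000030  07 07 07 fa 42 98 98 98  9┃     
     ┃00000040  51 45 00 ba 52 94 94 94  9┃     
     ┃00000050  89 5f 87 87 87 b1 12 2f  4┃     
   ~~┃00000060  44 5e 5e 5e 5e 5e c3 29  9┃     
    .┃00000070  d6 d6 d6 d6 d6 d6 d6 22  3┃     
   . ┃00000080  d7 c8 b0 f9 c4 f3 9f 11  1┃     


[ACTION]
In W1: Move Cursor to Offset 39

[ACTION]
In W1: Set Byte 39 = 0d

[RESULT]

                                                
                                                
                                                
                                                
                                                
                                                
                                                
                                                
     ┏━━━━━━━━━━━━━━━━━━━━━━━━━━━━━━━━━━━━┓     
     ┃ HexEditor                          ┃     
━━━━━┠────────────────────────────────────┨     
rawin┃00000000  25 50 44 46 2d 31 2e 32  3┃     
─────┃00000010  1a 60 25 13 13 13 27 35  2┃     
     ┃00000020  73 a3 cd 27 2d 8e 63 0D  3┃     
     ┃00000030  07 07 07 fa 42 98 98 98  9┃     
     ┃00000040  51 45 00 ba 52 94 94 94  9┃     
     ┃00000050  89 5f 87 87 87 b1 12 2f  4┃     
   ~~┃00000060  44 5e 5e 5e 5e 5e c3 29  9┃     
    .┃00000070  d6 d6 d6 d6 d6 d6 d6 22  3┃     
   . ┃00000080  d7 c8 b0 f9 c4 f3 9f 11  1┃     


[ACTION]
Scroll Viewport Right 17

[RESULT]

                                                
                                                
                                                
                                                
                                                
                                                
                                                
                                                
━━━━━━━━━━━━━━━━━━━━━━━━━┓                      
                         ┃                      
─────────────────────────┨                      
5 50 44 46 2d 31 2e 32  3┃                      
a 60 25 13 13 13 27 35  2┃                      
3 a3 cd 27 2d 8e 63 0D  3┃                      
7 07 07 fa 42 98 98 98  9┃                      
1 45 00 ba 52 94 94 94  9┃                      
9 5f 87 87 87 b1 12 2f  4┃                      
4 5e 5e 5e 5e 5e c3 29  9┃                      
6 d6 d6 d6 d6 d6 d6 22  3┃                      
7 c8 b0 f9 c4 f3 9f 11  1┃                      


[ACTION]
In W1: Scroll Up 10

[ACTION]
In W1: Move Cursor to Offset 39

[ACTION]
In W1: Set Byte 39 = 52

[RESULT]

                                                
                                                
                                                
                                                
                                                
                                                
                                                
                                                
━━━━━━━━━━━━━━━━━━━━━━━━━┓                      
                         ┃                      
─────────────────────────┨                      
5 50 44 46 2d 31 2e 32  3┃                      
a 60 25 13 13 13 27 35  2┃                      
3 a3 cd 27 2d 8e 63 52  3┃                      
7 07 07 fa 42 98 98 98  9┃                      
1 45 00 ba 52 94 94 94  9┃                      
9 5f 87 87 87 b1 12 2f  4┃                      
4 5e 5e 5e 5e 5e c3 29  9┃                      
6 d6 d6 d6 d6 d6 d6 22  3┃                      
7 c8 b0 f9 c4 f3 9f 11  1┃                      


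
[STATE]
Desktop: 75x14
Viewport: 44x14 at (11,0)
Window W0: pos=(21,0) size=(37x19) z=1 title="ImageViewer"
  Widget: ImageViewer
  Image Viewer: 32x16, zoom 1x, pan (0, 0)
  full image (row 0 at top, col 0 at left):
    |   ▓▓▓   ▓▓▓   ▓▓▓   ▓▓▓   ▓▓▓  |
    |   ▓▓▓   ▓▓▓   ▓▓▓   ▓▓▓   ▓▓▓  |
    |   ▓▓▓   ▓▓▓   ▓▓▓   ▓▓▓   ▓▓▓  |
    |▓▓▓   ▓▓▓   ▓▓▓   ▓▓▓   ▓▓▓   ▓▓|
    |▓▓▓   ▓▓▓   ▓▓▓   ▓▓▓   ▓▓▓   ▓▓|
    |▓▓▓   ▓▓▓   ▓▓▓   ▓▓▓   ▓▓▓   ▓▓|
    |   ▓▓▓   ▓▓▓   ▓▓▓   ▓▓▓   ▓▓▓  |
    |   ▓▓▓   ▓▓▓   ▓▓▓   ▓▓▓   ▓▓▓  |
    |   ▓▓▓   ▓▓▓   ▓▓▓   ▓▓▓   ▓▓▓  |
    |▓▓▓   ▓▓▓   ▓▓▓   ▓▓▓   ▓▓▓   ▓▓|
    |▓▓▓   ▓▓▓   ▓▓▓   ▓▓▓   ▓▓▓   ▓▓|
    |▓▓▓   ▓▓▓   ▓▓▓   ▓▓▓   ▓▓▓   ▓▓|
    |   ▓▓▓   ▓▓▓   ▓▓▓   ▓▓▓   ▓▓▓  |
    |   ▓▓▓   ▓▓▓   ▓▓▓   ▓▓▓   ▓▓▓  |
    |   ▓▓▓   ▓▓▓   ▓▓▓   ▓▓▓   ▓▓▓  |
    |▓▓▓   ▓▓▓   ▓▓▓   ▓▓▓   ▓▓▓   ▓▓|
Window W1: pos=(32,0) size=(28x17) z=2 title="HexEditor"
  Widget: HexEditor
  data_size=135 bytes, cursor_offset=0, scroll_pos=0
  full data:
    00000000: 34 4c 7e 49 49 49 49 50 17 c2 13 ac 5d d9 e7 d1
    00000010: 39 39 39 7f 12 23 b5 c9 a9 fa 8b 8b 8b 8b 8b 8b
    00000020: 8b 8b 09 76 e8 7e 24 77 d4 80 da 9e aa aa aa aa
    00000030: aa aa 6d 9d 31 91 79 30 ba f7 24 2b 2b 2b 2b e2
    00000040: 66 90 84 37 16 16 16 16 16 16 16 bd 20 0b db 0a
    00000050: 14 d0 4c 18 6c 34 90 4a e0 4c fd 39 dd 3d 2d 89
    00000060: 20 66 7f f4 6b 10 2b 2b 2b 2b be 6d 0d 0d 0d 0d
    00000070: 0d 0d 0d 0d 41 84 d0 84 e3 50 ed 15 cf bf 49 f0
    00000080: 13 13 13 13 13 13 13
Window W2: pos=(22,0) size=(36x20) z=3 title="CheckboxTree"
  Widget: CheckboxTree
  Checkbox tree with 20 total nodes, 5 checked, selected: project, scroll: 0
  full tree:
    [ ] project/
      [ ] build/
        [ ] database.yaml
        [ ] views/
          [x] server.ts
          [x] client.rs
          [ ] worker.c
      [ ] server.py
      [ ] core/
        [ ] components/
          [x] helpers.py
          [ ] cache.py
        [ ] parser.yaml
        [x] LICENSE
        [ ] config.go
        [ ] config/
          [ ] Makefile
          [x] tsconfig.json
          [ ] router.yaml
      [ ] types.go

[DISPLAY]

          ┏┏━━━━━━━━━━━━━━━━━━━━━━━━━━━━━━━━
          ┃┃ CheckboxTree                   
          ┠┠────────────────────────────────
          ┃┃>[-] project/                   
          ┃┃   [-] build/                   
          ┃┃     [ ] database.yaml          
          ┃┃     [-] views/                 
          ┃┃       [x] server.ts            
          ┃┃       [x] client.rs            
          ┃┃       [ ] worker.c             
          ┃┃   [ ] server.py                
          ┃┃   [-] core/                    
          ┃┃     [-] components/            
          ┃┃       [x] helpers.py           


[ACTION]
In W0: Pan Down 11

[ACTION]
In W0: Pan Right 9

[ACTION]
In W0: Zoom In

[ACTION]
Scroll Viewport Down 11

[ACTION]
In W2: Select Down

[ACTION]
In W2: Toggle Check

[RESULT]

          ┏┏━━━━━━━━━━━━━━━━━━━━━━━━━━━━━━━━
          ┃┃ CheckboxTree                   
          ┠┠────────────────────────────────
          ┃┃ [-] project/                   
          ┃┃>  [x] build/                   
          ┃┃     [x] database.yaml          
          ┃┃     [x] views/                 
          ┃┃       [x] server.ts            
          ┃┃       [x] client.rs            
          ┃┃       [x] worker.c             
          ┃┃   [ ] server.py                
          ┃┃   [-] core/                    
          ┃┃     [-] components/            
          ┃┃       [x] helpers.py           


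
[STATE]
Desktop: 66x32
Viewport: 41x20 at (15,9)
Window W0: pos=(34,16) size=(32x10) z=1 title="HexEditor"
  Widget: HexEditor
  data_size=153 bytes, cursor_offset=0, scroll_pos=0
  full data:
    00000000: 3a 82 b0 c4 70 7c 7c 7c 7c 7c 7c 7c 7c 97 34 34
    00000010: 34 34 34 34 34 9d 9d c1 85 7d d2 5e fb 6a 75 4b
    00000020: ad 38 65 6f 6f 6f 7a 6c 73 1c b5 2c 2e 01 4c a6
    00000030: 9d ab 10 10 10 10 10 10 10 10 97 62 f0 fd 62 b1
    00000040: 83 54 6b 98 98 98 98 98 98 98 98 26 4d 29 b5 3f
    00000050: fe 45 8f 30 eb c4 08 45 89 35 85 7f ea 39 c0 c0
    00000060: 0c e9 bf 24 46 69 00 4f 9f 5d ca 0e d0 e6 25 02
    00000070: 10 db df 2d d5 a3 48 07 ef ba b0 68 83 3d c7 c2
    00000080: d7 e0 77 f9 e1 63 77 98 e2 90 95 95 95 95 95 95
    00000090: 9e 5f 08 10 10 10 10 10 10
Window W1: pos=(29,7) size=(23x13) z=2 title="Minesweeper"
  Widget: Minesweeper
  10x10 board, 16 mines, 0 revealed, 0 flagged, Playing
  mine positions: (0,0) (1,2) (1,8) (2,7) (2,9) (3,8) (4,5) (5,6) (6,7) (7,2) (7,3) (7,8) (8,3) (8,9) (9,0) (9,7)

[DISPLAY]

              ┠─────────────────────┨    
              ┃■■■■■■■■■■           ┃    
              ┃■■■■■■■■■■           ┃    
              ┃■■■■■■■■■■           ┃    
              ┃■■■■■■■■■■           ┃    
              ┃■■■■■■■■■■           ┃    
              ┃■■■■■■■■■■           ┃    
              ┃■■■■■■■■■■           ┃━━━━
              ┃■■■■■■■■■■           ┃    
              ┃■■■■■■■■■■           ┃────
              ┗━━━━━━━━━━━━━━━━━━━━━┛0 c4
                   ┃00000010  34 34 34 34
                   ┃00000020  ad 38 65 6f
                   ┃00000030  9d ab 10 10
                   ┃00000040  83 54 6b 98
                   ┃00000050  fe 45 8f 30
                   ┗━━━━━━━━━━━━━━━━━━━━━
                                         
                                         
                                         


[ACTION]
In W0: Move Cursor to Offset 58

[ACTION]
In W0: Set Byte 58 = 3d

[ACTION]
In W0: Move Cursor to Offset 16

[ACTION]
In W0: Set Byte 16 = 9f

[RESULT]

              ┠─────────────────────┨    
              ┃■■■■■■■■■■           ┃    
              ┃■■■■■■■■■■           ┃    
              ┃■■■■■■■■■■           ┃    
              ┃■■■■■■■■■■           ┃    
              ┃■■■■■■■■■■           ┃    
              ┃■■■■■■■■■■           ┃    
              ┃■■■■■■■■■■           ┃━━━━
              ┃■■■■■■■■■■           ┃    
              ┃■■■■■■■■■■           ┃────
              ┗━━━━━━━━━━━━━━━━━━━━━┛0 c4
                   ┃00000010  9F 34 34 34
                   ┃00000020  ad 38 65 6f
                   ┃00000030  9d ab 10 10
                   ┃00000040  83 54 6b 98
                   ┃00000050  fe 45 8f 30
                   ┗━━━━━━━━━━━━━━━━━━━━━
                                         
                                         
                                         


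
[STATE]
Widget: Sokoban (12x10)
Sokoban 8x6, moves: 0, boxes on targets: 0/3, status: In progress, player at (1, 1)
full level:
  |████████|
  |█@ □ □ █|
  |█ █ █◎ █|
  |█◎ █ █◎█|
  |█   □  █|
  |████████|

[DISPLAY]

████████    
█@ □ □ █    
█ █ █◎ █    
█◎ █ █◎█    
█   □  █    
████████    
Moves: 0  0/
            
            
            


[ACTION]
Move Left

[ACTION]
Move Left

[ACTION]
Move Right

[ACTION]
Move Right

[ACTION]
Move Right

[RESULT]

████████    
█  @□□ █    
█ █ █◎ █    
█◎ █ █◎█    
█   □  █    
████████    
Moves: 2  0/
            
            
            


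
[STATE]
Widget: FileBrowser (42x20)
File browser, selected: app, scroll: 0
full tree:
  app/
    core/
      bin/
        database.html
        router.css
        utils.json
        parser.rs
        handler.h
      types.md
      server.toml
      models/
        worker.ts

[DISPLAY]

> [-] app/                                
    [+] core/                             
                                          
                                          
                                          
                                          
                                          
                                          
                                          
                                          
                                          
                                          
                                          
                                          
                                          
                                          
                                          
                                          
                                          
                                          


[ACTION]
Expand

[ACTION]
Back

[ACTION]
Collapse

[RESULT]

> [+] app/                                
                                          
                                          
                                          
                                          
                                          
                                          
                                          
                                          
                                          
                                          
                                          
                                          
                                          
                                          
                                          
                                          
                                          
                                          
                                          


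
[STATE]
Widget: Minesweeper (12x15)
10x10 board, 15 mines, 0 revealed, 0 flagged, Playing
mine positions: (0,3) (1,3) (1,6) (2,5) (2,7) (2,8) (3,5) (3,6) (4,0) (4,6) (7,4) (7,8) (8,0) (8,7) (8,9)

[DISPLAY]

■■■■■■■■■■  
■■■■■■■■■■  
■■■■■■■■■■  
■■■■■■■■■■  
■■■■■■■■■■  
■■■■■■■■■■  
■■■■■■■■■■  
■■■■■■■■■■  
■■■■■■■■■■  
■■■■■■■■■■  
            
            
            
            
            


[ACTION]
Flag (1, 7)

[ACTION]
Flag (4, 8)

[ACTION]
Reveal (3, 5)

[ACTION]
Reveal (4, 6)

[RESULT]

■■■✹■■■■■■  
■■■✹■■✹⚑■■  
■■■■■✹■✹✹■  
■■■■■✹✹■■■  
✹■■■■■✹■⚑■  
■■■■■■■■■■  
■■■■■■■■■■  
■■■■✹■■■✹■  
✹■■■■■■✹■✹  
■■■■■■■■■■  
            
            
            
            
            


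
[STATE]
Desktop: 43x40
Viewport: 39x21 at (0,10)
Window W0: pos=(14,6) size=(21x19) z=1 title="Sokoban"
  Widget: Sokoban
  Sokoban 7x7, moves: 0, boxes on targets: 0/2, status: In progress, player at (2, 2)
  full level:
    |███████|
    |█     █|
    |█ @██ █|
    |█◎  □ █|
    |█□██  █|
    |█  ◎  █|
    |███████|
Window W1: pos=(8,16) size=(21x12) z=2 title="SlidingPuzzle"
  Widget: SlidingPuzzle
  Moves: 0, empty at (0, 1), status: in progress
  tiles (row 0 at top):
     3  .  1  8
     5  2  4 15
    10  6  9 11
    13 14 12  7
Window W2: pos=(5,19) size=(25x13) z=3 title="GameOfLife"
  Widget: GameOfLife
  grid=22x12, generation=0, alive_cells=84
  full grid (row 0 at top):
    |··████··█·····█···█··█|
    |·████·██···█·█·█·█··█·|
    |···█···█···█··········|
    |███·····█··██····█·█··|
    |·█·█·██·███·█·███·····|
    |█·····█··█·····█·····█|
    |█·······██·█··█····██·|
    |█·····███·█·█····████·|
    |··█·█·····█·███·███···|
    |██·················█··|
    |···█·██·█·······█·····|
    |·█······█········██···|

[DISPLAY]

              ┃█     █            ┃    
              ┃█ @██ █            ┃    
              ┃█◎  □ █            ┃    
              ┃█□██  █            ┃    
              ┃█  ◎  █            ┃    
              ┃███████            ┃    
        ┏━━━━━━━━━━━━━━━━━━━┓     ┃    
        ┃ SlidingPuzzle     ┃     ┃    
        ┠───────────────────┨     ┃    
     ┏━━━━━━━━━━━━━━━━━━━━━━━┓    ┃    
     ┃ GameOfLife            ┃    ┃    
     ┠───────────────────────┨    ┃    
     ┃Gen: 0                 ┃    ┃    
     ┃···█···█···█·········· ┃    ┃    
     ┃███·····█··██····█·█·· ┃━━━━┛    
     ┃·█·█·██·███·█·███····· ┃         
     ┃█·····█··█·····█·····█ ┃         
     ┃█·······██·█··█····██· ┃         
     ┃█·····███·█·█····████· ┃         
     ┃··█·█·····█·███·███··· ┃         
     ┃██·················█·· ┃         


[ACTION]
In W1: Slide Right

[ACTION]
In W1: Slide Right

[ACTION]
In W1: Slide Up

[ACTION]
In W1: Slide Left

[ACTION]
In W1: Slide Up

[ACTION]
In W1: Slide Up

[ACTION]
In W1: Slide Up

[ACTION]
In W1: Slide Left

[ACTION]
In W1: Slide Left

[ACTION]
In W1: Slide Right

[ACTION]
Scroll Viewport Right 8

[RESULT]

          ┃█     █            ┃        
          ┃█ @██ █            ┃        
          ┃█◎  □ █            ┃        
          ┃█□██  █            ┃        
          ┃█  ◎  █            ┃        
          ┃███████            ┃        
    ┏━━━━━━━━━━━━━━━━━━━┓     ┃        
    ┃ SlidingPuzzle     ┃     ┃        
    ┠───────────────────┨     ┃        
 ┏━━━━━━━━━━━━━━━━━━━━━━━┓    ┃        
 ┃ GameOfLife            ┃    ┃        
 ┠───────────────────────┨    ┃        
 ┃Gen: 0                 ┃    ┃        
 ┃···█···█···█·········· ┃    ┃        
 ┃███·····█··██····█·█·· ┃━━━━┛        
 ┃·█·█·██·███·█·███····· ┃             
 ┃█·····█··█·····█·····█ ┃             
 ┃█·······██·█··█····██· ┃             
 ┃█·····███·█·█····████· ┃             
 ┃··█·█·····█·███·███··· ┃             
 ┃██·················█·· ┃             


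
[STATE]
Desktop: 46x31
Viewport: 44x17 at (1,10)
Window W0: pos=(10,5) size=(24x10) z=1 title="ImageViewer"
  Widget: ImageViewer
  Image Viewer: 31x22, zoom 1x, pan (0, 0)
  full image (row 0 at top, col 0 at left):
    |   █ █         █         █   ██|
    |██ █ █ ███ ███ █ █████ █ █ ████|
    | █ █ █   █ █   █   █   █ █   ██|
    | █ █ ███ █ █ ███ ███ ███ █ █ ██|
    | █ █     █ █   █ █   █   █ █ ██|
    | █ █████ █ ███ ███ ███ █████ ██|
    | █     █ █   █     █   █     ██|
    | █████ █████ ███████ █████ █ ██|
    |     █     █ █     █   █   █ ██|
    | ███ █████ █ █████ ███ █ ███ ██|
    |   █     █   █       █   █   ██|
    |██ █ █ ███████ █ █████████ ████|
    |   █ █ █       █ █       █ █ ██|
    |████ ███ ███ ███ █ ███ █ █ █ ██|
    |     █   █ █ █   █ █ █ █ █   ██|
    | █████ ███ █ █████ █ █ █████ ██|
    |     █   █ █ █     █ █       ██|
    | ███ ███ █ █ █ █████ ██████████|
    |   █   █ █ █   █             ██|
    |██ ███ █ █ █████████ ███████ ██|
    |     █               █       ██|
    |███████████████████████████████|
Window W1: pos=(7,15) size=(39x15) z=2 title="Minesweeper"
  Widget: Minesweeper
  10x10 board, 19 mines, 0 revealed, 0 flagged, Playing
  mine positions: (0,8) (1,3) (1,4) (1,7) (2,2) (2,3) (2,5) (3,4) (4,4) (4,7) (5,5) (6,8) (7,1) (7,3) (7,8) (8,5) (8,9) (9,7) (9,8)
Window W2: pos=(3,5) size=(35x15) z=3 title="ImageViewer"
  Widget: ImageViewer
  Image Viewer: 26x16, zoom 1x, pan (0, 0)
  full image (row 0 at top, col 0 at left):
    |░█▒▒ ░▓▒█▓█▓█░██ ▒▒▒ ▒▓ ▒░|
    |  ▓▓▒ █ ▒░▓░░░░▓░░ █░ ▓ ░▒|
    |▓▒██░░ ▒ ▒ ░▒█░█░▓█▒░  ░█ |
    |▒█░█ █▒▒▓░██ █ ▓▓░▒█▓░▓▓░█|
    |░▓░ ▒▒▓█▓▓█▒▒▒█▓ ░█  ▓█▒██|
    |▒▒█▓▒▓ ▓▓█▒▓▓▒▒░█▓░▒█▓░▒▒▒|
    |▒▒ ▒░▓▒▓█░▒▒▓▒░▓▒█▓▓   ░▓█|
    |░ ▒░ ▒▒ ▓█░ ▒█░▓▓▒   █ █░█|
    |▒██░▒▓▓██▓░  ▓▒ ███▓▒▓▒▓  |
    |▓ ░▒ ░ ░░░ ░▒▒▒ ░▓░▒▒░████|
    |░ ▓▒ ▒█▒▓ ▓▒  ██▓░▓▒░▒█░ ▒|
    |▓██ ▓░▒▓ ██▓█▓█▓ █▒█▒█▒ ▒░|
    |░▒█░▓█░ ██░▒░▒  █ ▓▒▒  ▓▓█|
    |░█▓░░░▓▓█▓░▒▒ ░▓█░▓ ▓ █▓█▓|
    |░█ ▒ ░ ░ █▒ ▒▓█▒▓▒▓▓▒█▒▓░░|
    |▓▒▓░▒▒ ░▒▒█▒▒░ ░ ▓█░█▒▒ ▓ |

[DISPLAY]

  ┃▓▒██░░ ▒ ▒ ░▒█░█░▓█▒░  ░█        ┃       
  ┃▒█░█ █▒▒▓░██ █ ▓▓░▒█▓░▓▓░█       ┃       
  ┃░▓░ ▒▒▓█▓▓█▒▒▒█▓ ░█  ▓█▒██       ┃       
  ┃▒▒█▓▒▓ ▓▓█▒▓▓▒▒░█▓░▒█▓░▒▒▒       ┃       
  ┃▒▒ ▒░▓▒▓█░▒▒▓▒░▓▒█▓▓   ░▓█       ┃       
  ┃░ ▒░ ▒▒ ▓█░ ▒█░▓▓▒   █ █░█       ┃━━━━━━━
  ┃▒██░▒▓▓██▓░  ▓▒ ███▓▒▓▒▓         ┃       
  ┃▓ ░▒ ░ ░░░ ░▒▒▒ ░▓░▒▒░████       ┃───────
  ┃░ ▓▒ ▒█▒▓ ▓▒  ██▓░▓▒░▒█░ ▒       ┃       
  ┗━━━━━━━━━━━━━━━━━━━━━━━━━━━━━━━━━┛       
      ┃■■■■■■■■■■                           
      ┃■■■■■■■■■■                           
      ┃■■■■■■■■■■                           
      ┃■■■■■■■■■■                           
      ┃■■■■■■■■■■                           
      ┃■■■■■■■■■■                           
      ┃■■■■■■■■■■                           


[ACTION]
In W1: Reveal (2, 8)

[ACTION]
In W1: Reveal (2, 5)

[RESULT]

  ┃▓▒██░░ ▒ ▒ ░▒█░█░▓█▒░  ░█        ┃       
  ┃▒█░█ █▒▒▓░██ █ ▓▓░▒█▓░▓▓░█       ┃       
  ┃░▓░ ▒▒▓█▓▓█▒▒▒█▓ ░█  ▓█▒██       ┃       
  ┃▒▒█▓▒▓ ▓▓█▒▓▓▒▒░█▓░▒█▓░▒▒▒       ┃       
  ┃▒▒ ▒░▓▒▓█░▒▒▓▒░▓▒█▓▓   ░▓█       ┃       
  ┃░ ▒░ ▒▒ ▓█░ ▒█░▓▓▒   █ █░█       ┃━━━━━━━
  ┃▒██░▒▓▓██▓░  ▓▒ ███▓▒▓▒▓         ┃       
  ┃▓ ░▒ ░ ░░░ ░▒▒▒ ░▓░▒▒░████       ┃───────
  ┃░ ▓▒ ▒█▒▓ ▓▒  ██▓░▓▒░▒█░ ▒       ┃       
  ┗━━━━━━━━━━━━━━━━━━━━━━━━━━━━━━━━━┛       
      ┃■■✹✹■✹■■1■                           
      ┃■■■■✹■■■■■                           
      ┃■■■■✹■■✹■■                           
      ┃■■■■■✹■■■■                           
      ┃■■■■■■■■✹■                           
      ┃■✹■✹■■■■✹■                           
      ┃■■■■■✹■■■✹                           


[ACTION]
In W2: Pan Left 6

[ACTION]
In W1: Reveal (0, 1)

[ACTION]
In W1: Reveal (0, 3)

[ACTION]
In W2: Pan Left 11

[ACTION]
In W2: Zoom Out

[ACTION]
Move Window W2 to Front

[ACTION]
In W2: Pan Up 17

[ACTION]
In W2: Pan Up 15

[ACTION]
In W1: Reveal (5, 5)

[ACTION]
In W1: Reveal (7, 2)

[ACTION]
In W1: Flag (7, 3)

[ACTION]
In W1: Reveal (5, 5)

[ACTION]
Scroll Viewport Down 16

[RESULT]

  ┃▒▒ ▒░▓▒▓█░▒▒▓▒░▓▒█▓▓   ░▓█       ┃       
  ┃░ ▒░ ▒▒ ▓█░ ▒█░▓▓▒   █ █░█       ┃━━━━━━━
  ┃▒██░▒▓▓██▓░  ▓▒ ███▓▒▓▒▓         ┃       
  ┃▓ ░▒ ░ ░░░ ░▒▒▒ ░▓░▒▒░████       ┃───────
  ┃░ ▓▒ ▒█▒▓ ▓▒  ██▓░▓▒░▒█░ ▒       ┃       
  ┗━━━━━━━━━━━━━━━━━━━━━━━━━━━━━━━━━┛       
      ┃■■✹✹■✹■■1■                           
      ┃■■■■✹■■■■■                           
      ┃■■■■✹■■✹■■                           
      ┃■■■■■✹■■■■                           
      ┃■■■■■■■■✹■                           
      ┃■✹■✹■■■■✹■                           
      ┃■■■■■✹■■■✹                           
      ┃■■■■■■■✹✹■                           
      ┃                                     
      ┗━━━━━━━━━━━━━━━━━━━━━━━━━━━━━━━━━━━━━
                                            
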